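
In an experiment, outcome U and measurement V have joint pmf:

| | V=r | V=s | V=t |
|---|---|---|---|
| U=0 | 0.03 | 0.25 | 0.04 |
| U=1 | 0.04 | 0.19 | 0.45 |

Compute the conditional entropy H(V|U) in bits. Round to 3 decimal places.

1.093 bits

Marginals: p(U) = (0.3200, 0.6800), p(V) = (0.0700, 0.4400, 0.4900).
H(V|U) = Σ p(U) · H(V|U=·).
  U=0: p=0.3200, H(V|U=0) = 0.9734
  U=1: p=0.6800, H(V|U=1) = 1.1486
Weighted sum = 1.093 bits.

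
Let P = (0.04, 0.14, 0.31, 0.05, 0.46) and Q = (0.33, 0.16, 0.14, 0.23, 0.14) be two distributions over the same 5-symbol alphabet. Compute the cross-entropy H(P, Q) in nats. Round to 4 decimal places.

1.8883 nats

H(P,Q) = −Σ p·ln q.
  −0.04·ln(0.33) = 0.04435
  −0.14·ln(0.16) = 0.25656
  −0.31·ln(0.14) = 0.60949
  −0.05·ln(0.23) = 0.07348
  −0.46·ln(0.14) = 0.90441
H(P,Q) = 1.8883 nats.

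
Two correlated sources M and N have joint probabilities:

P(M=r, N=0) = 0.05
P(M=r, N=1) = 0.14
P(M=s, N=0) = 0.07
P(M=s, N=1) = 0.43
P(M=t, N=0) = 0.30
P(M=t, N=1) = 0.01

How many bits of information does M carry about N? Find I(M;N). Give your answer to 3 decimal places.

Marginals: p(M) = (0.1900, 0.5000, 0.3100), p(N) = (0.4200, 0.5800).
I(M;N) = Σ p(x,y)·log₂[p(x,y)/(p(x)p(y))].
  (r,0): 0.05·log₂(0.6266) = -0.0337
  (r,1): 0.14·log₂(1.2704) = 0.0483
  (s,0): 0.07·log₂(0.3333) = -0.1109
  (s,1): 0.43·log₂(1.4828) = 0.2444
  (t,0): 0.30·log₂(2.3041) = 0.3613
  (t,1): 0.01·log₂(0.0556) = -0.0417
Sum = 0.468 bits.

0.468 bits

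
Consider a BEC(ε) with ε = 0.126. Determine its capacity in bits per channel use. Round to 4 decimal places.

0.8740 bits

Binary erasure channel: capacity C = 1 − ε.
C = 1 − 0.126 = 0.8740 bits per channel use.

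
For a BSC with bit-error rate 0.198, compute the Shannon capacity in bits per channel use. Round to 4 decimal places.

0.2821 bits

Binary symmetric channel: C = 1 − h₂(ε) where h₂ is the binary entropy function.
h₂(0.198) = −0.198·log₂0.198 − 0.802·log₂0.802 = 0.7179.
C = 1 − 0.7179 = 0.2821 bits per channel use.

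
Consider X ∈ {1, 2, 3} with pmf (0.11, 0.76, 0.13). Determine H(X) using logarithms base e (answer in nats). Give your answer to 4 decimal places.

0.7166 nats

H(X) = −Σ p·ln p.
  −(0.11)·ln(0.11) = 0.24280
  −(0.76)·ln(0.76) = 0.20857
  −(0.13)·ln(0.13) = 0.26523
Sum: 0.24280 + 0.20857 + 0.26523 = 0.7166 nats.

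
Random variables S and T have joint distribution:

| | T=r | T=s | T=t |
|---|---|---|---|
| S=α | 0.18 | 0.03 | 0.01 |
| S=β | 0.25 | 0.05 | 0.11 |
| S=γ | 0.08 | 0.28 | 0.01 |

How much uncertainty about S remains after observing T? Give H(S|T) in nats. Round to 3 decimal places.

0.827 nats

Marginals: p(S) = (0.2200, 0.4100, 0.3700), p(T) = (0.5100, 0.3600, 0.1300).
H(S|T) = Σ p(T) · H(S|T=·).
  T=r: p=0.5100, H(S|T=r) = 1.0076
  T=s: p=0.3600, H(S|T=s) = 0.6767
  T=t: p=0.1300, H(S|T=t) = 0.5360
Weighted sum = 0.827 nats.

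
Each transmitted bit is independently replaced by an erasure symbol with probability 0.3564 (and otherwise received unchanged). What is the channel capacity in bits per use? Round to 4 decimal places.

0.6436 bits

Binary erasure channel: capacity C = 1 − ε.
C = 1 − 0.3564 = 0.6436 bits per channel use.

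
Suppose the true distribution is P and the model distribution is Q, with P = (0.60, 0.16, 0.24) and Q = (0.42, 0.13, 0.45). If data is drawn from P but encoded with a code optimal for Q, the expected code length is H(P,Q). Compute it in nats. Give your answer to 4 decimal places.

H(P,Q) = −Σ p·ln q.
  −0.60·ln(0.42) = 0.52050
  −0.16·ln(0.13) = 0.32644
  −0.24·ln(0.45) = 0.19164
H(P,Q) = 1.0386 nats.

1.0386 nats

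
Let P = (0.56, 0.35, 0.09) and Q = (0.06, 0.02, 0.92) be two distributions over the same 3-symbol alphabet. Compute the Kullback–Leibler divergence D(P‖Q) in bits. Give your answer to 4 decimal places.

D(P‖Q) = Σ p·log₂(p/q).
  0.56·log₂(0.56/0.06) = 1.80454
  0.35·log₂(0.35/0.02) = 1.44525
  0.09·log₂(0.09/0.92) = -0.30183
D(P‖Q) = 2.9480 bits.

2.9480 bits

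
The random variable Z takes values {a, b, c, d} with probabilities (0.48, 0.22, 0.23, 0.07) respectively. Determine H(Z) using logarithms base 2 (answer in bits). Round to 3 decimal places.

1.745 bits

H(Z) = −Σ p·log₂ p.
  −(0.48)·log₂(0.48) = 0.5083
  −(0.22)·log₂(0.22) = 0.4806
  −(0.23)·log₂(0.23) = 0.4877
  −(0.07)·log₂(0.07) = 0.2686
Sum: 0.5083 + 0.4806 + 0.4877 + 0.2686 = 1.745 bits.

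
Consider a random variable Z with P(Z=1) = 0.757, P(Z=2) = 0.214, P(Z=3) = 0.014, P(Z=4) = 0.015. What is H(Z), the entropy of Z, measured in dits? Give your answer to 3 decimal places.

0.288 dits

H(Z) = −Σ p·log₁₀ p.
  −(0.757)·log₁₀(0.757) = 0.0915
  −(0.214)·log₁₀(0.214) = 0.1433
  −(0.014)·log₁₀(0.014) = 0.0260
  −(0.015)·log₁₀(0.015) = 0.0274
Sum: 0.0915 + 0.1433 + 0.0260 + 0.0274 = 0.288 dits.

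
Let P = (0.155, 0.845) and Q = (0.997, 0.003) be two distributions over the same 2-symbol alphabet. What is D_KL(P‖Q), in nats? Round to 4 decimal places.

4.4779 nats

D(P‖Q) = Σ p·ln(p/q).
  0.155·ln(0.155/0.997) = -0.28851
  0.845·ln(0.845/0.003) = 4.76641
D(P‖Q) = 4.4779 nats.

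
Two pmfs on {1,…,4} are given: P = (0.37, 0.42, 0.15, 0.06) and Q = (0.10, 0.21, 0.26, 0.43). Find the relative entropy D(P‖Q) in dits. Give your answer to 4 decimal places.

D(P‖Q) = Σ p·log₁₀(p/q).
  0.37·log₁₀(0.37/0.10) = 0.21023
  0.42·log₁₀(0.42/0.21) = 0.12643
  0.15·log₁₀(0.15/0.26) = -0.03583
  0.06·log₁₀(0.06/0.43) = -0.05132
D(P‖Q) = 0.2495 dits.

0.2495 dits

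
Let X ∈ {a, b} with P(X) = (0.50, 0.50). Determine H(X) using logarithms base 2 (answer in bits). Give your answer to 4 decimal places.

H(X) = −Σ p·log₂ p.
  −(0.50)·log₂(0.50) = 0.50000
  −(0.50)·log₂(0.50) = 0.50000
Sum: 0.50000 + 0.50000 = 1.0000 bits.

1.0000 bits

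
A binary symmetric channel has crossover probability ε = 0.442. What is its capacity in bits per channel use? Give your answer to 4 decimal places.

0.0097 bits

Binary symmetric channel: C = 1 − h₂(ε) where h₂ is the binary entropy function.
h₂(0.442) = −0.442·log₂0.442 − 0.558·log₂0.558 = 0.9903.
C = 1 − 0.9903 = 0.0097 bits per channel use.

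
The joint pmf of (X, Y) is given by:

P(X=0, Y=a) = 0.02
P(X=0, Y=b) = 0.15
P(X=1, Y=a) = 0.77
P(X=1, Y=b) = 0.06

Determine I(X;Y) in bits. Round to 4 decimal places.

Marginals: p(X) = (0.1700, 0.8300), p(Y) = (0.7900, 0.2100).
I(X;Y) = Σ p(x,y)·log₂[p(x,y)/(p(x)p(y))].
  (0,a): 0.02·log₂(0.1489) = -0.05495
  (0,b): 0.15·log₂(4.2017) = 0.31064
  (1,a): 0.77·log₂(1.1743) = 0.17850
  (1,b): 0.06·log₂(0.3442) = -0.09231
Sum = 0.3419 bits.

0.3419 bits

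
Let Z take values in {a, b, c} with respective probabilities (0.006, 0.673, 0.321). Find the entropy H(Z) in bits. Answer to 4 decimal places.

H(Z) = −Σ p·log₂ p.
  −(0.006)·log₂(0.006) = 0.04428
  −(0.673)·log₂(0.673) = 0.38450
  −(0.321)·log₂(0.321) = 0.52623
Sum: 0.04428 + 0.38450 + 0.52623 = 0.9550 bits.

0.9550 bits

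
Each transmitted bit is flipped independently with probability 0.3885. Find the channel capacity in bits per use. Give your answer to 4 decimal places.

0.0362 bits

Binary symmetric channel: C = 1 − h₂(ε) where h₂ is the binary entropy function.
h₂(0.3885) = −0.3885·log₂0.3885 − 0.6115·log₂0.6115 = 0.9638.
C = 1 − 0.9638 = 0.0362 bits per channel use.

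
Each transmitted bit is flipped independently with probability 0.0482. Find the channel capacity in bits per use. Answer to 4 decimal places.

Binary symmetric channel: C = 1 − h₂(ε) where h₂ is the binary entropy function.
h₂(0.0482) = −0.0482·log₂0.0482 − 0.9518·log₂0.9518 = 0.2787.
C = 1 − 0.2787 = 0.7213 bits per channel use.

0.7213 bits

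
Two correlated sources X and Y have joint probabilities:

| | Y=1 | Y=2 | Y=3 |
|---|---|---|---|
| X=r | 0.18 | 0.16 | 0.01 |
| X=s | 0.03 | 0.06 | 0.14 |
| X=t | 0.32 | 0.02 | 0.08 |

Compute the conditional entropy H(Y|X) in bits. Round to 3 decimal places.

1.114 bits

Marginals: p(X) = (0.3500, 0.2300, 0.4200), p(Y) = (0.5300, 0.2400, 0.2300).
H(Y|X) = Σ p(X) · H(Y|X=·).
  X=r: p=0.3500, H(Y|X=r) = 1.1562
  X=s: p=0.2300, H(Y|X=s) = 1.3250
  X=t: p=0.4200, H(Y|X=t) = 0.9637
Weighted sum = 1.114 bits.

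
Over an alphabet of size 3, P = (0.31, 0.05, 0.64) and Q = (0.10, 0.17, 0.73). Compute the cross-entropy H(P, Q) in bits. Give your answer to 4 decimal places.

1.4482 bits

H(P,Q) = −Σ p·log₂ q.
  −0.31·log₂(0.10) = 1.02980
  −0.05·log₂(0.17) = 0.12782
  −0.64·log₂(0.73) = 0.29058
H(P,Q) = 1.4482 bits.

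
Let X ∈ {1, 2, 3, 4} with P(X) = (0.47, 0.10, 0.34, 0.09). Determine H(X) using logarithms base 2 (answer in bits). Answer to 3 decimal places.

H(X) = −Σ p·log₂ p.
  −(0.47)·log₂(0.47) = 0.5120
  −(0.10)·log₂(0.10) = 0.3322
  −(0.34)·log₂(0.34) = 0.5292
  −(0.09)·log₂(0.09) = 0.3127
Sum: 0.5120 + 0.3322 + 0.5292 + 0.3127 = 1.686 bits.

1.686 bits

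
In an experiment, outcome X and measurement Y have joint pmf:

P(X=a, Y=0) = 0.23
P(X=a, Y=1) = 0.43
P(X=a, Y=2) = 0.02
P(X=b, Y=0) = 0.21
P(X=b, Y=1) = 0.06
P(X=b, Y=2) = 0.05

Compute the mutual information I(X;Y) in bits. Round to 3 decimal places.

0.142 bits

Marginals: p(X) = (0.6800, 0.3200), p(Y) = (0.4400, 0.4900, 0.0700).
I(X;Y) = H(X) + H(Y) − H(X,Y).
H(X) = 0.9044, H(Y) = 1.2940, H(X,Y) = 2.0566.
I(X;Y) = 0.9044 + 1.2940 − 2.0566 = 0.142 bits.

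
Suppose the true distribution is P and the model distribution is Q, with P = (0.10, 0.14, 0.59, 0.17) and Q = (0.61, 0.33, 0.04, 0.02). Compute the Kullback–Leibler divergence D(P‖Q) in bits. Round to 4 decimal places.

D(P‖Q) = Σ p·log₂(p/q).
  0.10·log₂(0.10/0.61) = -0.26088
  0.14·log₂(0.14/0.33) = -0.17319
  0.59·log₂(0.59/0.04) = 2.29076
  0.17·log₂(0.17/0.02) = 0.52487
D(P‖Q) = 2.3816 bits.

2.3816 bits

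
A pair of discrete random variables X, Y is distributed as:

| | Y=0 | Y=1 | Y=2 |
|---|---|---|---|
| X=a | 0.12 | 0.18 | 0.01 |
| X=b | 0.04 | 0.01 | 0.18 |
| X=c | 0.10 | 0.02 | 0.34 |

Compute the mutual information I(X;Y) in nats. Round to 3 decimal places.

0.305 nats

Marginals: p(X) = (0.3100, 0.2300, 0.4600), p(Y) = (0.2600, 0.2100, 0.5300).
I(X;Y) = H(X) + H(Y) − H(X,Y).
H(X) = 1.0583, H(Y) = 1.0145, H(X,Y) = 1.7679.
I(X;Y) = 1.0583 + 1.0145 − 1.7679 = 0.305 nats.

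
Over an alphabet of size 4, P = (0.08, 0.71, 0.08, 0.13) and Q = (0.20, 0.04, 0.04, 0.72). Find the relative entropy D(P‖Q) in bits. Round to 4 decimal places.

2.5995 bits

D(P‖Q) = Σ p·log₂(p/q).
  0.08·log₂(0.08/0.20) = -0.10575
  0.71·log₂(0.71/0.04) = 2.94632
  0.08·log₂(0.08/0.04) = 0.08000
  0.13·log₂(0.13/0.72) = -0.32103
D(P‖Q) = 2.5995 bits.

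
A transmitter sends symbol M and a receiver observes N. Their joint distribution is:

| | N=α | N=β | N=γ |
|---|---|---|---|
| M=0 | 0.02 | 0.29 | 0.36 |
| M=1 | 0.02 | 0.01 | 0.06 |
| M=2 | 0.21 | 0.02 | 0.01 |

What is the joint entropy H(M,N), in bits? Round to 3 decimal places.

2.236 bits

H(M,N) = −Σ p(x,y)·log₂ p(x,y) over all 9 cells.
  cell (0,α): −0.02·log₂0.02 = 0.1129
  cell (0,β): −0.29·log₂0.29 = 0.5179
  cell (0,γ): −0.36·log₂0.36 = 0.5306
  cell (1,α): −0.02·log₂0.02 = 0.1129
  cell (1,β): −0.01·log₂0.01 = 0.0664
  cell (1,γ): −0.06·log₂0.06 = 0.2435
  cell (2,α): −0.21·log₂0.21 = 0.4728
  cell (2,β): −0.02·log₂0.02 = 0.1129
  cell (2,γ): −0.01·log₂0.01 = 0.0664
Sum = 2.236 bits.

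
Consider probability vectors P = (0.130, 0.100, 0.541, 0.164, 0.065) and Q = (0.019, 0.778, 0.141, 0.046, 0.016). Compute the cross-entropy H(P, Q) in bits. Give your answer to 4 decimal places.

3.4248 bits

H(P,Q) = −Σ p·log₂ q.
  −0.130·log₂(0.019) = 0.74332
  −0.100·log₂(0.778) = 0.03622
  −0.541·log₂(0.141) = 1.52899
  −0.164·log₂(0.046) = 0.72852
  −0.065·log₂(0.016) = 0.38778
H(P,Q) = 3.4248 bits.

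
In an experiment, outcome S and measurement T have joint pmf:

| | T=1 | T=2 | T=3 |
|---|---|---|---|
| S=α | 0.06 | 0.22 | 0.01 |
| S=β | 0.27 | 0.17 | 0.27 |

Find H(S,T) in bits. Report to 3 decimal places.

H(S,T) = −Σ p(x,y)·log₂ p(x,y) over all 6 cells.
  cell (α,1): −0.06·log₂0.06 = 0.2435
  cell (α,2): −0.22·log₂0.22 = 0.4806
  cell (α,3): −0.01·log₂0.01 = 0.0664
  cell (β,1): −0.27·log₂0.27 = 0.5100
  cell (β,2): −0.17·log₂0.17 = 0.4346
  cell (β,3): −0.27·log₂0.27 = 0.5100
Sum = 2.245 bits.

2.245 bits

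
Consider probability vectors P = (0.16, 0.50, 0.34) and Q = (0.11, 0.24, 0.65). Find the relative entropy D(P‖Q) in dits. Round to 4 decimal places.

0.0897 dits

D(P‖Q) = Σ p·log₁₀(p/q).
  0.16·log₁₀(0.16/0.11) = 0.02604
  0.50·log₁₀(0.50/0.24) = 0.15938
  0.34·log₁₀(0.34/0.65) = -0.09569
D(P‖Q) = 0.0897 dits.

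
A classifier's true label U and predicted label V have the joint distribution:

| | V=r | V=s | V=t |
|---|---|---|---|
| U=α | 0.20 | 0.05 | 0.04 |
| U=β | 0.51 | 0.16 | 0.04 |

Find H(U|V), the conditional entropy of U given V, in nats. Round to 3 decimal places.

0.593 nats

Chain rule: H(U|V) = H(U,V) − H(V).
Marginals: p(U) = (0.2900, 0.7100), p(V) = (0.7100, 0.2100, 0.0800).
H(U,V) = 1.3658 nats; H(V) = 0.7730 nats.
H(U|V) = 1.3658 − 0.7730 = 0.593 nats.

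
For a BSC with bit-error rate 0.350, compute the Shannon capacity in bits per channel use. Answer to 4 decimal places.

0.0659 bits

Binary symmetric channel: C = 1 − h₂(ε) where h₂ is the binary entropy function.
h₂(0.350) = −0.350·log₂0.350 − 0.650·log₂0.650 = 0.9341.
C = 1 − 0.9341 = 0.0659 bits per channel use.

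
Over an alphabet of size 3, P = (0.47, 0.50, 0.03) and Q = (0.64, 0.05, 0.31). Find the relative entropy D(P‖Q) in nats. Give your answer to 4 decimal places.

D(P‖Q) = Σ p·ln(p/q).
  0.47·ln(0.47/0.64) = -0.14511
  0.50·ln(0.50/0.05) = 1.15129
  0.03·ln(0.03/0.31) = -0.07006
D(P‖Q) = 0.9361 nats.

0.9361 nats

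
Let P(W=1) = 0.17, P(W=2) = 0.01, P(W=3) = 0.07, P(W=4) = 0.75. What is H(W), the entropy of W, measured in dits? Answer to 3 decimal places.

0.325 dits

H(W) = −Σ p·log₁₀ p.
  −(0.17)·log₁₀(0.17) = 0.1308
  −(0.01)·log₁₀(0.01) = 0.0200
  −(0.07)·log₁₀(0.07) = 0.0808
  −(0.75)·log₁₀(0.75) = 0.0937
Sum: 0.1308 + 0.0200 + 0.0808 + 0.0937 = 0.325 dits.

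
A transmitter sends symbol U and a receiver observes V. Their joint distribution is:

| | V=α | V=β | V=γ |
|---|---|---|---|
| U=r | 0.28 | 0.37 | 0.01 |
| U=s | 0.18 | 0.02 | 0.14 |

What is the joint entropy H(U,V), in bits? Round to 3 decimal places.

2.067 bits

H(U,V) = −Σ p(x,y)·log₂ p(x,y) over all 6 cells.
  cell (r,α): −0.28·log₂0.28 = 0.5142
  cell (r,β): −0.37·log₂0.37 = 0.5307
  cell (r,γ): −0.01·log₂0.01 = 0.0664
  cell (s,α): −0.18·log₂0.18 = 0.4453
  cell (s,β): −0.02·log₂0.02 = 0.1129
  cell (s,γ): −0.14·log₂0.14 = 0.3971
Sum = 2.067 bits.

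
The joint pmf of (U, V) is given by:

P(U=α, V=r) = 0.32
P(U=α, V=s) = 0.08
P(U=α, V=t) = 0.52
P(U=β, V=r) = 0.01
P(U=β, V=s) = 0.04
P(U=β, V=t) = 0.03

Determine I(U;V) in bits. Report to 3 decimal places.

Marginals: p(U) = (0.9200, 0.0800), p(V) = (0.3300, 0.1200, 0.5500).
I(U;V) = Σ p(x,y)·log₂[p(x,y)/(p(x)p(y))].
  (α,r): 0.32·log₂(1.0540) = 0.0243
  (α,s): 0.08·log₂(0.7246) = -0.0372
  (α,t): 0.52·log₂(1.0277) = 0.0205
  (β,r): 0.01·log₂(0.3788) = -0.0140
  (β,s): 0.04·log₂(4.1667) = 0.0824
  (β,t): 0.03·log₂(0.6818) = -0.0166
Sum = 0.059 bits.

0.059 bits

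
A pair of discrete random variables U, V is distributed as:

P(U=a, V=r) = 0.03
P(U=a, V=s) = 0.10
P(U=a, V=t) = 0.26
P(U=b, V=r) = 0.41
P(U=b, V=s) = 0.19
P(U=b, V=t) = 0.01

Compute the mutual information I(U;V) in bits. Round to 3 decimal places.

0.476 bits

Marginals: p(U) = (0.3900, 0.6100), p(V) = (0.4400, 0.2900, 0.2700).
I(U;V) = H(U) + H(V) − H(U,V).
H(U) = 0.9648, H(V) = 1.5491, H(U,V) = 2.0383.
I(U;V) = 0.9648 + 1.5491 − 2.0383 = 0.476 bits.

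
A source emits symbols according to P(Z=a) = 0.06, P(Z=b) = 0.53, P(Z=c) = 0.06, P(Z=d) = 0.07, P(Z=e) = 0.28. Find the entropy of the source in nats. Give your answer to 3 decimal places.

H(Z) = −Σ p·ln p.
  −(0.06)·ln(0.06) = 0.1688
  −(0.53)·ln(0.53) = 0.3365
  −(0.06)·ln(0.06) = 0.1688
  −(0.07)·ln(0.07) = 0.1861
  −(0.28)·ln(0.28) = 0.3564
Sum: 0.1688 + 0.3365 + 0.1688 + 0.1861 + 0.3564 = 1.217 nats.

1.217 nats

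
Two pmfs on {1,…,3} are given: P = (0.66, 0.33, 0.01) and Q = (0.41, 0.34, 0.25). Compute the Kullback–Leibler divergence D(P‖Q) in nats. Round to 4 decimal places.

D(P‖Q) = Σ p·ln(p/q).
  0.66·ln(0.66/0.41) = 0.31421
  0.33·ln(0.33/0.34) = -0.00985
  0.01·ln(0.01/0.25) = -0.03219
D(P‖Q) = 0.2722 nats.

0.2722 nats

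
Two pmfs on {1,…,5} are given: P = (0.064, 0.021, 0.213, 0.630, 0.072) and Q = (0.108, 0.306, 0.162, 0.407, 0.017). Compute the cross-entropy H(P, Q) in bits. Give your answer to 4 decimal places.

2.0410 bits

H(P,Q) = −Σ p·log₂ q.
  −0.064·log₂(0.108) = 0.20550
  −0.021·log₂(0.306) = 0.03588
  −0.213·log₂(0.162) = 0.55932
  −0.630·log₂(0.407) = 0.81705
  −0.072·log₂(0.017) = 0.42324
H(P,Q) = 2.0410 bits.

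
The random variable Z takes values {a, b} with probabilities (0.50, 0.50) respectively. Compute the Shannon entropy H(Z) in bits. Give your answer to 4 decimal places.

1.0000 bits

H(Z) = −Σ p·log₂ p.
  −(0.50)·log₂(0.50) = 0.50000
  −(0.50)·log₂(0.50) = 0.50000
Sum: 0.50000 + 0.50000 = 1.0000 bits.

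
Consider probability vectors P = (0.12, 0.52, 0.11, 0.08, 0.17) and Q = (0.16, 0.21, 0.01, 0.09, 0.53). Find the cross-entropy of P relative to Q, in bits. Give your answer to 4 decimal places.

2.6525 bits

H(P,Q) = −Σ p·log₂ q.
  −0.12·log₂(0.16) = 0.31726
  −0.52·log₂(0.21) = 1.17080
  −0.11·log₂(0.01) = 0.73082
  −0.08·log₂(0.09) = 0.27791
  −0.17·log₂(0.53) = 0.15571
H(P,Q) = 2.6525 bits.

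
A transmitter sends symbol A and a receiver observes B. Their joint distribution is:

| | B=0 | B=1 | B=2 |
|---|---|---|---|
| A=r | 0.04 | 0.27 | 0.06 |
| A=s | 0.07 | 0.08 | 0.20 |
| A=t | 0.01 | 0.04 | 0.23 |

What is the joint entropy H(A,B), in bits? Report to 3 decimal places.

2.704 bits

H(A,B) = −Σ p(x,y)·log₂ p(x,y) over all 9 cells.
  cell (r,0): −0.04·log₂0.04 = 0.1858
  cell (r,1): −0.27·log₂0.27 = 0.5100
  cell (r,2): −0.06·log₂0.06 = 0.2435
  cell (s,0): −0.07·log₂0.07 = 0.2686
  cell (s,1): −0.08·log₂0.08 = 0.2915
  cell (s,2): −0.20·log₂0.20 = 0.4644
  cell (t,0): −0.01·log₂0.01 = 0.0664
  cell (t,1): −0.04·log₂0.04 = 0.1858
  cell (t,2): −0.23·log₂0.23 = 0.4877
Sum = 2.704 bits.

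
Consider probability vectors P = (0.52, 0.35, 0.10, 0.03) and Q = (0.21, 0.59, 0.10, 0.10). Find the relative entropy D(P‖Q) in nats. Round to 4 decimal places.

D(P‖Q) = Σ p·ln(p/q).
  0.52·ln(0.52/0.21) = 0.47150
  0.35·ln(0.35/0.59) = -0.18277
  0.10·ln(0.10/0.10) = 0.00000
  0.03·ln(0.03/0.10) = -0.03612
D(P‖Q) = 0.2526 nats.

0.2526 nats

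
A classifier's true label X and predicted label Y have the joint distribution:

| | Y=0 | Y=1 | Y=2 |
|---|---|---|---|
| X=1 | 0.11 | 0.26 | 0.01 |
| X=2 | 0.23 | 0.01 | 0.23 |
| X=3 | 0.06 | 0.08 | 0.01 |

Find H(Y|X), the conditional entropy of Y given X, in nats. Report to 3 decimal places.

Chain rule: H(Y|X) = H(X,Y) − H(X).
Marginals: p(X) = (0.3800, 0.4700, 0.1500), p(Y) = (0.4000, 0.3500, 0.2500).
H(X,Y) = 1.7781 nats; H(X) = 1.0071 nats.
H(Y|X) = 1.7781 − 1.0071 = 0.771 nats.

0.771 nats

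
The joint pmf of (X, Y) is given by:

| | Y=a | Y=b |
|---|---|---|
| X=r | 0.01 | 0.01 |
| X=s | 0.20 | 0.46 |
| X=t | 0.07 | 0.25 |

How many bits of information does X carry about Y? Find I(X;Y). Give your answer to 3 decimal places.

0.009 bits

Marginals: p(X) = (0.0200, 0.6600, 0.3200), p(Y) = (0.2800, 0.7200).
I(X;Y) = H(X) + H(Y) − H(X,Y).
H(X) = 1.0346, H(Y) = 0.8555, H(X,Y) = 1.8812.
I(X;Y) = 1.0346 + 0.8555 − 1.8812 = 0.009 bits.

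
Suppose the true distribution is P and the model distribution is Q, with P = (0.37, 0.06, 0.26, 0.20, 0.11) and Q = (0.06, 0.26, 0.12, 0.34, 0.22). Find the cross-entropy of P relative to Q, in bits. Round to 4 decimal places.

2.9653 bits

H(P,Q) = −Σ p·log₂ q.
  −0.37·log₂(0.06) = 1.50179
  −0.06·log₂(0.26) = 0.11660
  −0.26·log₂(0.12) = 0.79531
  −0.20·log₂(0.34) = 0.31128
  −0.11·log₂(0.22) = 0.24029
H(P,Q) = 2.9653 bits.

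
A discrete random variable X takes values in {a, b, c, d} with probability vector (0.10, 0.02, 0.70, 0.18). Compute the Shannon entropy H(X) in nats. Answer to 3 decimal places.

0.867 nats

H(X) = −Σ p·ln p.
  −(0.10)·ln(0.10) = 0.2303
  −(0.02)·ln(0.02) = 0.0782
  −(0.70)·ln(0.70) = 0.2497
  −(0.18)·ln(0.18) = 0.3087
Sum: 0.2303 + 0.0782 + 0.2497 + 0.3087 = 0.867 nats.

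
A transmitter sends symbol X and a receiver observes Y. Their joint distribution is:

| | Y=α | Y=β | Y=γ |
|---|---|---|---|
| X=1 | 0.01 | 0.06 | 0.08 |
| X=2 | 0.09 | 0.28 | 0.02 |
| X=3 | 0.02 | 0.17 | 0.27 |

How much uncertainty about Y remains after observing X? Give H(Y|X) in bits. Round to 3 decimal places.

Chain rule: H(Y|X) = H(X,Y) − H(X).
Marginals: p(X) = (0.1500, 0.3900, 0.4600), p(Y) = (0.1200, 0.5100, 0.3700).
H(X,Y) = 2.5987 bits; H(X) = 1.4557 bits.
H(Y|X) = 2.5987 − 1.4557 = 1.143 bits.

1.143 bits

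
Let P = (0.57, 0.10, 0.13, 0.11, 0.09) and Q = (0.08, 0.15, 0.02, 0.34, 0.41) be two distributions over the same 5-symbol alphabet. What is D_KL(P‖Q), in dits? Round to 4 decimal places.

0.4610 dits

D(P‖Q) = Σ p·log₁₀(p/q).
  0.57·log₁₀(0.57/0.08) = 0.48609
  0.10·log₁₀(0.10/0.15) = -0.01761
  0.13·log₁₀(0.13/0.02) = 0.10568
  0.11·log₁₀(0.11/0.34) = -0.05391
  0.09·log₁₀(0.09/0.41) = -0.05927
D(P‖Q) = 0.4610 dits.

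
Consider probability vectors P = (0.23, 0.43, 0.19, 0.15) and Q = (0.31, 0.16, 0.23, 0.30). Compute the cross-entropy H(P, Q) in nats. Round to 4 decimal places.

H(P,Q) = −Σ p·ln q.
  −0.23·ln(0.31) = 0.26937
  −0.43·ln(0.16) = 0.78801
  −0.19·ln(0.23) = 0.27924
  −0.15·ln(0.30) = 0.18060
H(P,Q) = 1.5172 nats.

1.5172 nats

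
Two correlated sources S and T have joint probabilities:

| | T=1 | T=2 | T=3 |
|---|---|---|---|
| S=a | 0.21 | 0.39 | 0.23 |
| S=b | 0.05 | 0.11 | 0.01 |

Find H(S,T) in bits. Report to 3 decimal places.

H(S,T) = −Σ p(x,y)·log₂ p(x,y) over all 6 cells.
  cell (a,1): −0.21·log₂0.21 = 0.4728
  cell (a,2): −0.39·log₂0.39 = 0.5298
  cell (a,3): −0.23·log₂0.23 = 0.4877
  cell (b,1): −0.05·log₂0.05 = 0.2161
  cell (b,2): −0.11·log₂0.11 = 0.3503
  cell (b,3): −0.01·log₂0.01 = 0.0664
Sum = 2.123 bits.

2.123 bits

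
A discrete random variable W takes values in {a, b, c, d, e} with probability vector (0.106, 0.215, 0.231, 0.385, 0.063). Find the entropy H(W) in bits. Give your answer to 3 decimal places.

H(W) = −Σ p·log₂ p.
  −(0.106)·log₂(0.106) = 0.3432
  −(0.215)·log₂(0.215) = 0.4768
  −(0.231)·log₂(0.231) = 0.4883
  −(0.385)·log₂(0.385) = 0.5302
  −(0.063)·log₂(0.063) = 0.2513
Sum: 0.3432 + 0.4768 + 0.4883 + 0.5302 + 0.2513 = 2.090 bits.

2.090 bits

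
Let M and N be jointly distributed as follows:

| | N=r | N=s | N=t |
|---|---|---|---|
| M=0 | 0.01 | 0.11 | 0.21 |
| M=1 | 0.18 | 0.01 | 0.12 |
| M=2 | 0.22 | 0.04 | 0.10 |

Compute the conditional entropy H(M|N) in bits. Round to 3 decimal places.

Marginals: p(M) = (0.3300, 0.3100, 0.3600), p(N) = (0.4100, 0.1600, 0.4300).
H(M|N) = Σ p(N) · H(M|N=·).
  N=r: p=0.4100, H(M|N=r) = 1.1340
  N=s: p=0.1600, H(M|N=s) = 1.1216
  N=t: p=0.4300, H(M|N=t) = 1.5082
Weighted sum = 1.293 bits.

1.293 bits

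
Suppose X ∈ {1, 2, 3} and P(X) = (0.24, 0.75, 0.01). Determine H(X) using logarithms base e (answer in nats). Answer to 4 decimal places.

0.6043 nats

H(X) = −Σ p·ln p.
  −(0.24)·ln(0.24) = 0.34251
  −(0.75)·ln(0.75) = 0.21576
  −(0.01)·ln(0.01) = 0.04605
Sum: 0.34251 + 0.21576 + 0.04605 = 0.6043 nats.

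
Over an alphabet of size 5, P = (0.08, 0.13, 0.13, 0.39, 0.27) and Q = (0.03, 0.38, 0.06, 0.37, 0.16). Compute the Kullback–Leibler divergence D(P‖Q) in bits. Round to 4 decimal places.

D(P‖Q) = Σ p·log₂(p/q).
  0.08·log₂(0.08/0.03) = 0.11320
  0.13·log₂(0.13/0.38) = -0.20117
  0.13·log₂(0.13/0.06) = 0.14501
  0.39·log₂(0.39/0.37) = 0.02962
  0.27·log₂(0.27/0.16) = 0.20382
D(P‖Q) = 0.2905 bits.

0.2905 bits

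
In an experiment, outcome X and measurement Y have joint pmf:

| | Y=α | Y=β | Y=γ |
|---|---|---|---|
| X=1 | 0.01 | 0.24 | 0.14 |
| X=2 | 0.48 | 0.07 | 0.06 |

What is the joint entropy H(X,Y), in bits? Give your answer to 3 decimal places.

H(X,Y) = −Σ p(x,y)·log₂ p(x,y) over all 6 cells.
  cell (1,α): −0.01·log₂0.01 = 0.0664
  cell (1,β): −0.24·log₂0.24 = 0.4941
  cell (1,γ): −0.14·log₂0.14 = 0.3971
  cell (2,α): −0.48·log₂0.48 = 0.5083
  cell (2,β): −0.07·log₂0.07 = 0.2686
  cell (2,γ): −0.06·log₂0.06 = 0.2435
Sum = 1.978 bits.

1.978 bits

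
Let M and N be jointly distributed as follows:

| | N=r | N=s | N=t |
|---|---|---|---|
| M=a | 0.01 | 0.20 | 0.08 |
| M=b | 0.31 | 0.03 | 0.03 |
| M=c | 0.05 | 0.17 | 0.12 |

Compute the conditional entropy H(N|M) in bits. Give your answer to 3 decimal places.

Chain rule: H(N|M) = H(M,N) − H(M).
Marginals: p(M) = (0.2900, 0.3700, 0.3400), p(N) = (0.3700, 0.4000, 0.2300).
H(M,N) = 2.6674 bits; H(M) = 1.5778 bits.
H(N|M) = 2.6674 − 1.5778 = 1.090 bits.

1.090 bits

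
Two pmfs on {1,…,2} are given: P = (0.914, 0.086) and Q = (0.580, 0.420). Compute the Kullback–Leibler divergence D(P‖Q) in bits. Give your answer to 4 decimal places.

0.4029 bits

D(P‖Q) = Σ p·log₂(p/q).
  0.914·log₂(0.914/0.580) = 0.59971
  0.086·log₂(0.086/0.420) = -0.19677
D(P‖Q) = 0.4029 bits.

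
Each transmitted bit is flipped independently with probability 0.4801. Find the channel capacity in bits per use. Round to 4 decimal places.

Binary symmetric channel: C = 1 − h₂(ε) where h₂ is the binary entropy function.
h₂(0.4801) = −0.4801·log₂0.4801 − 0.5199·log₂0.5199 = 0.9989.
C = 1 − 0.9989 = 0.0011 bits per channel use.

0.0011 bits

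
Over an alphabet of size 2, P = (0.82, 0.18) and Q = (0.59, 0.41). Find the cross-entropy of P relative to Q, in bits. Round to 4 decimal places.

0.8557 bits

H(P,Q) = −Σ p·log₂ q.
  −0.82·log₂(0.59) = 0.62419
  −0.18·log₂(0.41) = 0.23153
H(P,Q) = 0.8557 bits.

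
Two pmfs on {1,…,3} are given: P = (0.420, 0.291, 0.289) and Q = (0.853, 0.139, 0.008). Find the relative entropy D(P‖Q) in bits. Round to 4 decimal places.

1.3764 bits

D(P‖Q) = Σ p·log₂(p/q).
  0.420·log₂(0.420/0.853) = -0.42931
  0.291·log₂(0.291/0.139) = 0.31019
  0.289·log₂(0.289/0.008) = 1.49555
D(P‖Q) = 1.3764 bits.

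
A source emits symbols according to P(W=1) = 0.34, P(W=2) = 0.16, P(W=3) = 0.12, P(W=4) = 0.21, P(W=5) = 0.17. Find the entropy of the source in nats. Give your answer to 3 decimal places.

H(W) = −Σ p·ln p.
  −(0.34)·ln(0.34) = 0.3668
  −(0.16)·ln(0.16) = 0.2932
  −(0.12)·ln(0.12) = 0.2544
  −(0.21)·ln(0.21) = 0.3277
  −(0.17)·ln(0.17) = 0.3012
Sum: 0.3668 + 0.2932 + 0.2544 + 0.3277 + 0.3012 = 1.543 nats.

1.543 nats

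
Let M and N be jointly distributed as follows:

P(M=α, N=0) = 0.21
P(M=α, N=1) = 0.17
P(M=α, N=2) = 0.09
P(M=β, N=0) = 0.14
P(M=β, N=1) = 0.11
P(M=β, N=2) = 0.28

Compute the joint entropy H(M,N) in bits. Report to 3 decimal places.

H(M,N) = −Σ p(x,y)·log₂ p(x,y) over all 6 cells.
  cell (α,0): −0.21·log₂0.21 = 0.4728
  cell (α,1): −0.17·log₂0.17 = 0.4346
  cell (α,2): −0.09·log₂0.09 = 0.3127
  cell (β,0): −0.14·log₂0.14 = 0.3971
  cell (β,1): −0.11·log₂0.11 = 0.3503
  cell (β,2): −0.28·log₂0.28 = 0.5142
Sum = 2.482 bits.

2.482 bits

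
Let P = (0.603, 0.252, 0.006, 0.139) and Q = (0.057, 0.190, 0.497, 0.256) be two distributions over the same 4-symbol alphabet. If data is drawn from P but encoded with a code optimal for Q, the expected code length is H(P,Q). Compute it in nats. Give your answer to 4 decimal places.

2.3395 nats

H(P,Q) = −Σ p·ln q.
  −0.603·ln(0.057) = 1.72742
  −0.252·ln(0.190) = 0.41850
  −0.006·ln(0.497) = 0.00419
  −0.139·ln(0.256) = 0.18940
H(P,Q) = 2.3395 nats.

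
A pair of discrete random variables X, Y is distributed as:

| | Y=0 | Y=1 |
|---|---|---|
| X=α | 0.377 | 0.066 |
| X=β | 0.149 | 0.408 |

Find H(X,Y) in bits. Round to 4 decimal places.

1.7263 bits

H(X,Y) = −Σ p(x,y)·log₂ p(x,y) over all 4 cells.
  cell (α,0): −0.377·log₂0.377 = 0.53058
  cell (α,1): −0.066·log₂0.066 = 0.25881
  cell (β,0): −0.149·log₂0.149 = 0.40925
  cell (β,1): −0.408·log₂0.408 = 0.52769
Sum = 1.7263 bits.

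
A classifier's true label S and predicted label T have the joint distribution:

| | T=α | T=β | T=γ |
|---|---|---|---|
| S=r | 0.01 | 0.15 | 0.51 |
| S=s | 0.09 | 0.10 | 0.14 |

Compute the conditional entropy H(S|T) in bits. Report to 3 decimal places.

0.778 bits

Chain rule: H(S|T) = H(S,T) − H(T).
Marginals: p(S) = (0.6700, 0.3300), p(T) = (0.1000, 0.2500, 0.6500).
H(S,T) = 2.0144 bits; H(T) = 1.2362 bits.
H(S|T) = 2.0144 − 1.2362 = 0.778 bits.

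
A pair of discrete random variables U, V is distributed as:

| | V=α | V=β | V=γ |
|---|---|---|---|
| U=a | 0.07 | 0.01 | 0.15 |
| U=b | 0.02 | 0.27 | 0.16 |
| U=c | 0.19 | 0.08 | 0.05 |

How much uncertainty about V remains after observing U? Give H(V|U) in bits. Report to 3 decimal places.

1.222 bits

Chain rule: H(V|U) = H(U,V) − H(U).
Marginals: p(U) = (0.2300, 0.4500, 0.3200), p(V) = (0.2800, 0.3600, 0.3600).
H(U,V) = 2.7543 bits; H(U) = 1.5321 bits.
H(V|U) = 2.7543 − 1.5321 = 1.222 bits.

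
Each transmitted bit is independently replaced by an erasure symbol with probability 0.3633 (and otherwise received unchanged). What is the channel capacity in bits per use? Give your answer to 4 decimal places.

Binary erasure channel: capacity C = 1 − ε.
C = 1 − 0.3633 = 0.6367 bits per channel use.

0.6367 bits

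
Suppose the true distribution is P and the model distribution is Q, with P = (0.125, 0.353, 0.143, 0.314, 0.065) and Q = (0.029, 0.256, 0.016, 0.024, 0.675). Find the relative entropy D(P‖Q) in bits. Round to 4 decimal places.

1.8243 bits

D(P‖Q) = Σ p·log₂(p/q).
  0.125·log₂(0.125/0.029) = 0.26348
  0.353·log₂(0.353/0.256) = 0.16362
  0.143·log₂(0.143/0.016) = 0.45186
  0.314·log₂(0.314/0.024) = 1.16483
  0.065·log₂(0.065/0.675) = -0.21946
D(P‖Q) = 1.8243 bits.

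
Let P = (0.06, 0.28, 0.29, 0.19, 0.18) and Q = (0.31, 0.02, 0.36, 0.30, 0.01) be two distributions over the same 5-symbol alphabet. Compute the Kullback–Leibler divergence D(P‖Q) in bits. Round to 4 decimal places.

1.4588 bits

D(P‖Q) = Σ p·log₂(p/q).
  0.06·log₂(0.06/0.31) = -0.14215
  0.28·log₂(0.28/0.02) = 1.06606
  0.29·log₂(0.29/0.36) = -0.09046
  0.19·log₂(0.19/0.30) = -0.12520
  0.18·log₂(0.18/0.01) = 0.75059
D(P‖Q) = 1.4588 bits.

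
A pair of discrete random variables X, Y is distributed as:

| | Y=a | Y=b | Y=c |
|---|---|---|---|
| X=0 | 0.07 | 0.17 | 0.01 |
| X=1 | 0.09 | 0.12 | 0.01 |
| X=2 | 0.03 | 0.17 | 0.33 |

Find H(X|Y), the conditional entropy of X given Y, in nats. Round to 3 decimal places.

Chain rule: H(X|Y) = H(X,Y) − H(Y).
Marginals: p(X) = (0.2500, 0.2200, 0.5300), p(Y) = (0.1900, 0.4600, 0.3500).
H(X,Y) = 1.8229 nats; H(Y) = 1.0402 nats.
H(X|Y) = 1.8229 − 1.0402 = 0.783 nats.

0.783 nats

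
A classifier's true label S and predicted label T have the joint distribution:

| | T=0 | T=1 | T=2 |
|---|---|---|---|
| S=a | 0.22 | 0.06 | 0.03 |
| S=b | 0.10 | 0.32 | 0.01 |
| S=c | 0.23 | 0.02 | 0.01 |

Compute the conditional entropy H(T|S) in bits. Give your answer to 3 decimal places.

Marginals: p(S) = (0.3100, 0.4300, 0.2600), p(T) = (0.5500, 0.4000, 0.0500).
H(T|S) = Σ p(S) · H(T|S=·).
  S=a: p=0.3100, H(T|S=a) = 1.1357
  S=b: p=0.4300, H(T|S=b) = 0.9328
  S=c: p=0.2600, H(T|S=c) = 0.6219
Weighted sum = 0.915 bits.

0.915 bits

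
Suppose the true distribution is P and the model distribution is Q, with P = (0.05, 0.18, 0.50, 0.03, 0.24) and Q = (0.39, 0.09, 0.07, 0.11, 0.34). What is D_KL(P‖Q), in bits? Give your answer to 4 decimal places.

D(P‖Q) = Σ p·log₂(p/q).
  0.05·log₂(0.05/0.39) = -0.14817
  0.18·log₂(0.18/0.09) = 0.18000
  0.50·log₂(0.50/0.07) = 1.41825
  0.03·log₂(0.03/0.11) = -0.05623
  0.24·log₂(0.24/0.34) = -0.12060
D(P‖Q) = 1.2732 bits.

1.2732 bits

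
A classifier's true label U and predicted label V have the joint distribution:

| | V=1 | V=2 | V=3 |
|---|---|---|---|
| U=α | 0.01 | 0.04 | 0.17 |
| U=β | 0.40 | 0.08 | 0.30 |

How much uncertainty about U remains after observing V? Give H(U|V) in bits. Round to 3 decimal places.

0.622 bits

Chain rule: H(U|V) = H(U,V) − H(V).
Marginals: p(U) = (0.2200, 0.7800), p(V) = (0.4100, 0.1200, 0.4700).
H(U,V) = 2.0281 bits; H(V) = 1.4064 bits.
H(U|V) = 2.0281 − 1.4064 = 0.622 bits.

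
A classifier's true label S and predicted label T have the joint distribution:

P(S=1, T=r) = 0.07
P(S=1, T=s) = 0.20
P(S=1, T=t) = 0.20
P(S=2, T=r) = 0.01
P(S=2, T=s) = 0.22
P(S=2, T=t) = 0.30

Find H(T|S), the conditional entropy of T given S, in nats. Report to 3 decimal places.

0.879 nats

Chain rule: H(T|S) = H(S,T) − H(S).
Marginals: p(S) = (0.4700, 0.5300), p(T) = (0.0800, 0.4200, 0.5000).
H(S,T) = 1.5703 nats; H(S) = 0.6913 nats.
H(T|S) = 1.5703 − 0.6913 = 0.879 nats.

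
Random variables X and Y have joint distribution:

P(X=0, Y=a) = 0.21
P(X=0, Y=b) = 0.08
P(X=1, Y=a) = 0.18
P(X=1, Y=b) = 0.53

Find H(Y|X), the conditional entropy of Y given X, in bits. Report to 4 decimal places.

0.8264 bits

Marginals: p(X) = (0.2900, 0.7100), p(Y) = (0.3900, 0.6100).
H(Y|X) = Σ p(X) · H(Y|X=·).
  X=0: p=0.2900, H(Y|X=0) = 0.8498
  X=1: p=0.7100, H(Y|X=1) = 0.8168
Weighted sum = 0.8264 bits.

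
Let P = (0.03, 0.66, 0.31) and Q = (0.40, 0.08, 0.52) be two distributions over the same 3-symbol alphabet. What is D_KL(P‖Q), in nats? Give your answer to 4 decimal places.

1.1547 nats

D(P‖Q) = Σ p·ln(p/q).
  0.03·ln(0.03/0.40) = -0.07771
  0.66·ln(0.66/0.08) = 1.39274
  0.31·ln(0.31/0.52) = -0.16035
D(P‖Q) = 1.1547 nats.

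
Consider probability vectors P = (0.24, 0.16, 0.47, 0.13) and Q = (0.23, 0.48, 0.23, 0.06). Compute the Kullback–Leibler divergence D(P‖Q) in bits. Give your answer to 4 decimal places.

D(P‖Q) = Σ p·log₂(p/q).
  0.24·log₂(0.24/0.23) = 0.01474
  0.16·log₂(0.16/0.48) = -0.25359
  0.47·log₂(0.47/0.23) = 0.48458
  0.13·log₂(0.13/0.06) = 0.14501
D(P‖Q) = 0.3907 bits.

0.3907 bits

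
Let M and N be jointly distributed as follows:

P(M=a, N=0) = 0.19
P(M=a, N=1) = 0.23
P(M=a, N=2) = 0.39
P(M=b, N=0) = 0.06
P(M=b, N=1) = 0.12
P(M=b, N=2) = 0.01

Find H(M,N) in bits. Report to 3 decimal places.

H(M,N) = −Σ p(x,y)·log₂ p(x,y) over all 6 cells.
  cell (a,0): −0.19·log₂0.19 = 0.4552
  cell (a,1): −0.23·log₂0.23 = 0.4877
  cell (a,2): −0.39·log₂0.39 = 0.5298
  cell (b,0): −0.06·log₂0.06 = 0.2435
  cell (b,1): −0.12·log₂0.12 = 0.3671
  cell (b,2): −0.01·log₂0.01 = 0.0664
Sum = 2.150 bits.

2.150 bits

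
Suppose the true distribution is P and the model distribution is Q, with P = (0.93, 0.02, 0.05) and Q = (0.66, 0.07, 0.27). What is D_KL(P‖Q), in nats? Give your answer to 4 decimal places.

0.2096 nats

D(P‖Q) = Σ p·ln(p/q).
  0.93·ln(0.93/0.66) = 0.31894
  0.02·ln(0.02/0.07) = -0.02506
  0.05·ln(0.05/0.27) = -0.08432
D(P‖Q) = 0.2096 nats.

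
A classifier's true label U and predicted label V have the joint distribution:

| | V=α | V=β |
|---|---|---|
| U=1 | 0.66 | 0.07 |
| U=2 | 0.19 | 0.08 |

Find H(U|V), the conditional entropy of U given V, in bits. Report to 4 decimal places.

Marginals: p(U) = (0.7300, 0.2700), p(V) = (0.8500, 0.1500).
H(U|V) = Σ p(V) · H(U|V=·).
  V=α: p=0.8500, H(U|V=α) = 0.7666
  V=β: p=0.1500, H(U|V=β) = 0.9968
Weighted sum = 0.8011 bits.

0.8011 bits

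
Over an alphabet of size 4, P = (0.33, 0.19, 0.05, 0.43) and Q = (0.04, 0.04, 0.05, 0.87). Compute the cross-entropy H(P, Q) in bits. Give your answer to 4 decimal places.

H(P,Q) = −Σ p·log₂ q.
  −0.33·log₂(0.04) = 1.53247
  −0.19·log₂(0.04) = 0.88233
  −0.05·log₂(0.05) = 0.21610
  −0.43·log₂(0.87) = 0.08639
H(P,Q) = 2.7173 bits.

2.7173 bits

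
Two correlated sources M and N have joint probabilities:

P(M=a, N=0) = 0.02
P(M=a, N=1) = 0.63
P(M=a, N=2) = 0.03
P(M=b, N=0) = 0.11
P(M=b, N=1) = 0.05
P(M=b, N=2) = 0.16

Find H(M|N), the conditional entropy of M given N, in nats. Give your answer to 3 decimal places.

0.317 nats

Marginals: p(M) = (0.6800, 0.3200), p(N) = (0.1300, 0.6800, 0.1900).
H(M|N) = Σ p(N) · H(M|N=·).
  N=0: p=0.1300, H(M|N=0) = 0.4293
  N=1: p=0.6800, H(M|N=1) = 0.2627
  N=2: p=0.1900, H(M|N=2) = 0.4362
Weighted sum = 0.317 nats.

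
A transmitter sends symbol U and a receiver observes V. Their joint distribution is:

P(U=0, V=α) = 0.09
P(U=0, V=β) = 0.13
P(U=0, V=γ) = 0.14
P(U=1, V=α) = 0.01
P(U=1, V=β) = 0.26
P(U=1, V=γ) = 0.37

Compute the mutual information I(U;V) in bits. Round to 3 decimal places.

0.105 bits

Marginals: p(U) = (0.3600, 0.6400), p(V) = (0.1000, 0.3900, 0.5100).
I(U;V) = Σ p(x,y)·log₂[p(x,y)/(p(x)p(y))].
  (0,α): 0.09·log₂(2.5000) = 0.1190
  (0,β): 0.13·log₂(0.9259) = -0.0144
  (0,γ): 0.14·log₂(0.7625) = -0.0548
  (1,α): 0.01·log₂(0.1562) = -0.0268
  (1,β): 0.26·log₂(1.0417) = 0.0153
  (1,γ): 0.37·log₂(1.1336) = 0.0669
Sum = 0.105 bits.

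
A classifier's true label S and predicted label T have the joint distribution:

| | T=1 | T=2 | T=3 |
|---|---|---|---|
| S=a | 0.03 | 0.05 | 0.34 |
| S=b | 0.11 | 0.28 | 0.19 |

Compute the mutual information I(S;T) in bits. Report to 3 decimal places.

Marginals: p(S) = (0.4200, 0.5800), p(T) = (0.1400, 0.3300, 0.5300).
I(S;T) = H(S) + H(T) − H(S,T).
H(S) = 0.9815, H(T) = 1.4104, H(S,T) = 2.2168.
I(S;T) = 0.9815 + 1.4104 − 2.2168 = 0.175 bits.

0.175 bits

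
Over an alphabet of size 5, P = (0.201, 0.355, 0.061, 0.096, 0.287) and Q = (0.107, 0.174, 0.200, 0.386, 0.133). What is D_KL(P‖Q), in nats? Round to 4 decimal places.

D(P‖Q) = Σ p·ln(p/q).
  0.201·ln(0.201/0.107) = 0.12673
  0.355·ln(0.355/0.174) = 0.25314
  0.061·ln(0.061/0.200) = -0.07243
  0.096·ln(0.096/0.386) = -0.13358
  0.287·ln(0.287/0.133) = 0.22074
D(P‖Q) = 0.3946 nats.

0.3946 nats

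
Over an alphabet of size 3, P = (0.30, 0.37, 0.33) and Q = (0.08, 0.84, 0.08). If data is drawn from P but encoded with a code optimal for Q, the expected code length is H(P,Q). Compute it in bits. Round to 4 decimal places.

2.3887 bits

H(P,Q) = −Σ p·log₂ q.
  −0.30·log₂(0.08) = 1.09316
  −0.37·log₂(0.84) = 0.09307
  −0.33·log₂(0.08) = 1.20247
H(P,Q) = 2.3887 bits.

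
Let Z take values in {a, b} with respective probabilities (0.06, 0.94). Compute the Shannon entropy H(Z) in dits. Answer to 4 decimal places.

0.0986 dits

H(Z) = −Σ p·log₁₀ p.
  −(0.06)·log₁₀(0.06) = 0.07331
  −(0.94)·log₁₀(0.94) = 0.02526
Sum: 0.07331 + 0.02526 = 0.0986 dits.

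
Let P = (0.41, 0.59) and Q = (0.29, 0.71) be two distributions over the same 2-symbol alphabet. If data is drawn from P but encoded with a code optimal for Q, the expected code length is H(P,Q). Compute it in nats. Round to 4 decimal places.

H(P,Q) = −Σ p·ln q.
  −0.41·ln(0.29) = 0.50753
  −0.59·ln(0.71) = 0.20207
H(P,Q) = 0.7096 nats.

0.7096 nats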